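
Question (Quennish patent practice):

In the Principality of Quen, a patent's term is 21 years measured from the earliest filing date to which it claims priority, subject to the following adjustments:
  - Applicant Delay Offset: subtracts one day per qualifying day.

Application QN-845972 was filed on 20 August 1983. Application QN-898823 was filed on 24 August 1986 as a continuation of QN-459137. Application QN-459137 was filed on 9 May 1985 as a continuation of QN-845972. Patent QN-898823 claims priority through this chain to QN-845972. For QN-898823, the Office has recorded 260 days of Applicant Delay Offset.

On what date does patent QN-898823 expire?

Earliest priority filing: 20 August 1983.
Base term: 20 August 1983 + 21 years → 20 August 2004.
Applicant Delay Offset: −260 days → 4 December 2003.

2003-12-04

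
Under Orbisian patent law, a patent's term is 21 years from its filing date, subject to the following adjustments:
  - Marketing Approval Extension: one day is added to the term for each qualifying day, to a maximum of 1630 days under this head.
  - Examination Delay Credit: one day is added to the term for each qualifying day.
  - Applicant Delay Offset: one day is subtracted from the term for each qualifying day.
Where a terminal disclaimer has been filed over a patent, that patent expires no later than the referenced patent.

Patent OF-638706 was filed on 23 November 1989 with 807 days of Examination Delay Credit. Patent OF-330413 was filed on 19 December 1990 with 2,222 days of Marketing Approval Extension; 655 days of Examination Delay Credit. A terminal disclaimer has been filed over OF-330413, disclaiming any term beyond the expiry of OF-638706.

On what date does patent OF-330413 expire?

February 7, 2013

Natural term of OF-330413:
  Base: filing + 21 years → 19 December 2011.
  Marketing Approval Extension: 2222 days claimed exceeds the 1630-day cap, so +1630 days → 5 June 2016.
  Examination Delay Credit: +655 days → 22 March 2018.
Expiry of referenced patent OF-638706:
  Base: filing + 21 years → 23 November 2010.
  Examination Delay Credit: +807 days → 7 February 2013.
Terminal disclaimer: OF-330413 expires on the earlier of 22 March 2018 and 7 February 2013.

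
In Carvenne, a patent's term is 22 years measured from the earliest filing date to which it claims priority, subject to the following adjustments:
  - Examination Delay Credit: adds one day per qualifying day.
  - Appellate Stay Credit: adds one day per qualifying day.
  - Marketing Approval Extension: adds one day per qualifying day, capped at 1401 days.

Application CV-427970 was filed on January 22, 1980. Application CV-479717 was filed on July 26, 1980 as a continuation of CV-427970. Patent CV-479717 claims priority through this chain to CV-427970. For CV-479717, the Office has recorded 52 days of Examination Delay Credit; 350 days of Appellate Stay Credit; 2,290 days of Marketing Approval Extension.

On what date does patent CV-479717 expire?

2006-12-30

Earliest priority filing: 22 January 1980.
Base term: 22 January 1980 + 22 years → 22 January 2002.
Examination Delay Credit: +52 days → 15 March 2002.
Appellate Stay Credit: +350 days → 28 February 2003.
Marketing Approval Extension: 2290 days claimed exceeds the 1401-day cap, so +1401 days → 30 December 2006.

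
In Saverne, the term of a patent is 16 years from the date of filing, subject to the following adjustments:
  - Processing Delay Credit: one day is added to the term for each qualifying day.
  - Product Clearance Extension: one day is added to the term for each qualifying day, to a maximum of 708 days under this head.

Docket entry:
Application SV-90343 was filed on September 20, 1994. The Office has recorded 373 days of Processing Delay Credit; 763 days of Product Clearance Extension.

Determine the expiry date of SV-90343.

2013-09-05

Base term: filing date + 16 years → 20 September 2010.
Processing Delay Credit: +373 days → 28 September 2011.
Product Clearance Extension: 763 days claimed exceeds the 708-day cap, so +708 days → 5 September 2013.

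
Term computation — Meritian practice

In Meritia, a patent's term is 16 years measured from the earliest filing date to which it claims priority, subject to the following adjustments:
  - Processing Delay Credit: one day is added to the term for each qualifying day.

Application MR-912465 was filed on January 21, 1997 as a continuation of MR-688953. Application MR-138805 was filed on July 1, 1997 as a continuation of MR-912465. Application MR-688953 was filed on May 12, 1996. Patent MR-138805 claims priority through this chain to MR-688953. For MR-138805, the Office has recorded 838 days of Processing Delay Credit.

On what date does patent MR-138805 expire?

August 28, 2014

Earliest priority filing: 12 May 1996.
Base term: 12 May 1996 + 16 years → 12 May 2012.
Processing Delay Credit: +838 days → 28 August 2014.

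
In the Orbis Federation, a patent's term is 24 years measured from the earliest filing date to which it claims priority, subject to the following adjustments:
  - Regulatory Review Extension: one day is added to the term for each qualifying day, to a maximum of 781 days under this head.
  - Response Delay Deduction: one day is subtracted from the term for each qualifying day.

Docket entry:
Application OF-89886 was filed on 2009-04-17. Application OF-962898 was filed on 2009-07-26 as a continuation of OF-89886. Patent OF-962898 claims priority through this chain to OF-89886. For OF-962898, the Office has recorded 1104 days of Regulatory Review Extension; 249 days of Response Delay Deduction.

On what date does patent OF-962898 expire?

Earliest priority filing: 17 April 2009.
Base term: 17 April 2009 + 24 years → 17 April 2033.
Regulatory Review Extension: 1104 days claimed exceeds the 781-day cap, so +781 days → 7 June 2035.
Response Delay Deduction: −249 days → 1 October 2034.

October 1, 2034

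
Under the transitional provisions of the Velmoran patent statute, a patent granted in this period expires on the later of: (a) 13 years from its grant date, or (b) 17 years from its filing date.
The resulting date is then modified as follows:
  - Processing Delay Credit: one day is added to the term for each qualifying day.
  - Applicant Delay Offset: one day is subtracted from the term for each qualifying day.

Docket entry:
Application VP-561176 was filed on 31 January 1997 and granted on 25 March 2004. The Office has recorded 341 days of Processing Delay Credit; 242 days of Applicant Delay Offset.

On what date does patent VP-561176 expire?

2017-07-02

(a) grant + 13 years → 25 March 2017.
(b) filing + 17 years → 31 January 2014.
Later of the two: 25 March 2017.
Processing Delay Credit: +341 days → 1 March 2018.
Applicant Delay Offset: −242 days → 2 July 2017.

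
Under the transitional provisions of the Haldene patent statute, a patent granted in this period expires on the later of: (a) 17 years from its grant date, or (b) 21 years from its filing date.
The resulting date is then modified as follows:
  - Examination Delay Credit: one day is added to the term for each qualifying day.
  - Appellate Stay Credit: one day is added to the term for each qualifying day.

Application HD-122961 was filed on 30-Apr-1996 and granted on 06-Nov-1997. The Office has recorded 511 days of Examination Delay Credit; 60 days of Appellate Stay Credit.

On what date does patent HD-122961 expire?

(a) grant + 17 years → 6 November 2014.
(b) filing + 21 years → 30 April 2017.
Later of the two: 30 April 2017.
Examination Delay Credit: +511 days → 23 September 2018.
Appellate Stay Credit: +60 days → 22 November 2018.

2018-11-22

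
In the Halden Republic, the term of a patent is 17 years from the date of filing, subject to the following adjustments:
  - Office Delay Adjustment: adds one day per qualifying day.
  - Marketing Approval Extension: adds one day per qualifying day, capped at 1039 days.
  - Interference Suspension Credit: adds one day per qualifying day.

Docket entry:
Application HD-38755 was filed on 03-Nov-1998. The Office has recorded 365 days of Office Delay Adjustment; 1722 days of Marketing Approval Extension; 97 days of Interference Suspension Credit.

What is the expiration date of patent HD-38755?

Base term: filing date + 17 years → 3 November 2015.
Office Delay Adjustment: +365 days → 2 November 2016.
Marketing Approval Extension: 1722 days claimed exceeds the 1039-day cap, so +1039 days → 7 September 2019.
Interference Suspension Credit: +97 days → 13 December 2019.

December 13, 2019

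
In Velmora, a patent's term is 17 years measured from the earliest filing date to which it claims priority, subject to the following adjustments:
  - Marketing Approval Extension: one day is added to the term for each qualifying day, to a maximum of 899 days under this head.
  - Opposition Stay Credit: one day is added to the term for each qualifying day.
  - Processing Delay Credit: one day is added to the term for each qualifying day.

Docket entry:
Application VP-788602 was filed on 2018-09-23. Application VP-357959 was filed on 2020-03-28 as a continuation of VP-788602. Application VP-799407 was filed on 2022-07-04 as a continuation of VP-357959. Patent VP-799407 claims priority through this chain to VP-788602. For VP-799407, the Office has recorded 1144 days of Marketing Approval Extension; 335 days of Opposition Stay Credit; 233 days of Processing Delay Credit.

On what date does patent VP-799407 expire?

Earliest priority filing: 23 September 2018.
Base term: 23 September 2018 + 17 years → 23 September 2035.
Marketing Approval Extension: 1144 days claimed exceeds the 899-day cap, so +899 days → 10 March 2038.
Opposition Stay Credit: +335 days → 8 February 2039.
Processing Delay Credit: +233 days → 29 September 2039.

2039-09-29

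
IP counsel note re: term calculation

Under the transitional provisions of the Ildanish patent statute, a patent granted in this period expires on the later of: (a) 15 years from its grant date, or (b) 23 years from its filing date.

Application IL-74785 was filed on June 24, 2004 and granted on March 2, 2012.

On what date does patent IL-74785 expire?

2027-06-24

(a) grant + 15 years → 2 March 2027.
(b) filing + 23 years → 24 June 2027.
Later of the two: 24 June 2027.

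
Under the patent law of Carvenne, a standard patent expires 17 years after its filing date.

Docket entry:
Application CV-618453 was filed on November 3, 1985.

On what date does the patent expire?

Filing date + 17 years → 3 November 2002.

November 3, 2002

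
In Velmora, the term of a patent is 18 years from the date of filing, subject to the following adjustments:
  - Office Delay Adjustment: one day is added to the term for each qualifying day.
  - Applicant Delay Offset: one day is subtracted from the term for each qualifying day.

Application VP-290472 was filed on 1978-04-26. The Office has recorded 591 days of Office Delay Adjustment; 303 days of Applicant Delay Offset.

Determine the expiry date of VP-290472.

1997-02-08

Base term: filing date + 18 years → 26 April 1996.
Office Delay Adjustment: +591 days → 8 December 1997.
Applicant Delay Offset: −303 days → 8 February 1997.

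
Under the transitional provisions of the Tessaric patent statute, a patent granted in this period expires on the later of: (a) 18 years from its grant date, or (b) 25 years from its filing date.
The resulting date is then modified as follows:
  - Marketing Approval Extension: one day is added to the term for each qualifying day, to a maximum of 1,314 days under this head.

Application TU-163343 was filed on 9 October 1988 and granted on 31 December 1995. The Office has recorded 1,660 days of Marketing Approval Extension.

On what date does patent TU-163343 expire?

(a) grant + 18 years → 31 December 2013.
(b) filing + 25 years → 9 October 2013.
Later of the two: 31 December 2013.
Marketing Approval Extension: 1660 days claimed exceeds the 1314-day cap, so +1314 days → 6 August 2017.

August 6, 2017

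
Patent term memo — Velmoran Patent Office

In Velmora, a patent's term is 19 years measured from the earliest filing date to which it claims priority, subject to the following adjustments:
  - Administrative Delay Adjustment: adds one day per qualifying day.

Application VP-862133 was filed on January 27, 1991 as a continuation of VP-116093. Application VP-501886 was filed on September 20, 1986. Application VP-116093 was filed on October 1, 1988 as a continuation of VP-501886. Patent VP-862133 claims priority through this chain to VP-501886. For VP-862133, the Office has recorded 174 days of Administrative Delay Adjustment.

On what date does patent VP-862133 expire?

Earliest priority filing: 20 September 1986.
Base term: 20 September 1986 + 19 years → 20 September 2005.
Administrative Delay Adjustment: +174 days → 13 March 2006.

2006-03-13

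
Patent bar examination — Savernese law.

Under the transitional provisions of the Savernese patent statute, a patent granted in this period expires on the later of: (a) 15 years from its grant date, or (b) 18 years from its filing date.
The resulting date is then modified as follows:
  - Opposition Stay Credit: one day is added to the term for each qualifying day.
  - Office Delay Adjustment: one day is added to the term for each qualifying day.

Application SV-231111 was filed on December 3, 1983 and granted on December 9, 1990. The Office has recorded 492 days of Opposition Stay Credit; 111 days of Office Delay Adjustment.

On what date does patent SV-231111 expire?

2007-08-04

(a) grant + 15 years → 9 December 2005.
(b) filing + 18 years → 3 December 2001.
Later of the two: 9 December 2005.
Opposition Stay Credit: +492 days → 15 April 2007.
Office Delay Adjustment: +111 days → 4 August 2007.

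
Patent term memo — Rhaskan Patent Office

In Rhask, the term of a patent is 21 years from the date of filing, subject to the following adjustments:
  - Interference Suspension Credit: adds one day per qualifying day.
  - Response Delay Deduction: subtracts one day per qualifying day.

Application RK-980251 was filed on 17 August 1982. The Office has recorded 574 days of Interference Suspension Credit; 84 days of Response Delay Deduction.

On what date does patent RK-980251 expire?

Base term: filing date + 21 years → 17 August 2003.
Interference Suspension Credit: +574 days → 13 March 2005.
Response Delay Deduction: −84 days → 19 December 2004.

December 19, 2004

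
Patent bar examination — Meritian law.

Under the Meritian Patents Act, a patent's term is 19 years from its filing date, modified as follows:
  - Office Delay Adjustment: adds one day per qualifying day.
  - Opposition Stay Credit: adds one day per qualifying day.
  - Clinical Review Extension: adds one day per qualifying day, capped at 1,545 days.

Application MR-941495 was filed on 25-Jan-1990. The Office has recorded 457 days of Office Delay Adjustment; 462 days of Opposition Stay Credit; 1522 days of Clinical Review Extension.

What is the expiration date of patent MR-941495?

October 2, 2015

Base term: filing date + 19 years → 25 January 2009.
Office Delay Adjustment: +457 days → 27 April 2010.
Opposition Stay Credit: +462 days → 2 August 2011.
Clinical Review Extension: 1522 days (within the 1545-day cap) → +1522 days → 2 October 2015.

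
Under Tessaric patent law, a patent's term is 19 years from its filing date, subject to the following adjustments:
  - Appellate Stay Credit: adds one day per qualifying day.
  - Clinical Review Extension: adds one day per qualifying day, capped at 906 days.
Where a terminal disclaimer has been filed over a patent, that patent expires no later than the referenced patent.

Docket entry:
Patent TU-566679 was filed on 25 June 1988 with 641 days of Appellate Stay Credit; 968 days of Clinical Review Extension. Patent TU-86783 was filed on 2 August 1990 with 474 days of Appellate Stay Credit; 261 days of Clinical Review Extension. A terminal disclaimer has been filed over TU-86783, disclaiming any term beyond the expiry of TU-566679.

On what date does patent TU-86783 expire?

Natural term of TU-86783:
  Base: filing + 19 years → 2 August 2009.
  Appellate Stay Credit: +474 days → 19 November 2010.
  Clinical Review Extension: 261 days (within the 906-day cap) → +261 days → 7 August 2011.
Expiry of referenced patent TU-566679:
  Base: filing + 19 years → 25 June 2007.
  Appellate Stay Credit: +641 days → 27 March 2009.
  Clinical Review Extension: 968 days claimed exceeds the 906-day cap, so +906 days → 19 September 2011.
Terminal disclaimer: TU-86783 expires on the earlier of 7 August 2011 and 19 September 2011.

August 7, 2011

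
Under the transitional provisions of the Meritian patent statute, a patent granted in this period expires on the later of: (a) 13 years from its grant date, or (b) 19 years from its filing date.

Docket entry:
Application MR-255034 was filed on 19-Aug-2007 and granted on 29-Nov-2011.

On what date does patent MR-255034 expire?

August 19, 2026

(a) grant + 13 years → 29 November 2024.
(b) filing + 19 years → 19 August 2026.
Later of the two: 19 August 2026.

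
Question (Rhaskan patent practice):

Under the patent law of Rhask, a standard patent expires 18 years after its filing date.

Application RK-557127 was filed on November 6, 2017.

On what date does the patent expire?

2035-11-06

Filing date + 18 years → 6 November 2035.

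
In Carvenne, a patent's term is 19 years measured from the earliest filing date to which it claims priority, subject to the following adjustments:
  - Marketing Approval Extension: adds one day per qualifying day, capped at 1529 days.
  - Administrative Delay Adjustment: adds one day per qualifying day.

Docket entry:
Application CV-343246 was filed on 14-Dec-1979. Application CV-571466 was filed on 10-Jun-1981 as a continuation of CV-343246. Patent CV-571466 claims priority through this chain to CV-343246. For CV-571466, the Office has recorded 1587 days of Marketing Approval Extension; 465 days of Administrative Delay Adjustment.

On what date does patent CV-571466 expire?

Earliest priority filing: 14 December 1979.
Base term: 14 December 1979 + 19 years → 14 December 1998.
Marketing Approval Extension: 1587 days claimed exceeds the 1529-day cap, so +1529 days → 20 February 2003.
Administrative Delay Adjustment: +465 days → 30 May 2004.

2004-05-30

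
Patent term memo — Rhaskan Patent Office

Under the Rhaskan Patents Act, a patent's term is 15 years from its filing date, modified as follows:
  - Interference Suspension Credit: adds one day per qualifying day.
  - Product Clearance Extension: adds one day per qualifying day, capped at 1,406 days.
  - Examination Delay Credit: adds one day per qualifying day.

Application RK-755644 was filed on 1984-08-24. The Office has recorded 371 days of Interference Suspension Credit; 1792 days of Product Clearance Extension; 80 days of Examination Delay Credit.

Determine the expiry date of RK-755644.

2004-09-23

Base term: filing date + 15 years → 24 August 1999.
Interference Suspension Credit: +371 days → 29 August 2000.
Product Clearance Extension: 1792 days claimed exceeds the 1406-day cap, so +1406 days → 5 July 2004.
Examination Delay Credit: +80 days → 23 September 2004.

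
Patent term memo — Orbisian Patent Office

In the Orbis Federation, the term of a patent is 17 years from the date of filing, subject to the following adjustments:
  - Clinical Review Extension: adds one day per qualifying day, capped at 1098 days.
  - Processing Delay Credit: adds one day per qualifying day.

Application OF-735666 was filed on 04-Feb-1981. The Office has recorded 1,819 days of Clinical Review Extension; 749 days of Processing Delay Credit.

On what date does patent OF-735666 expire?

2003-02-25

Base term: filing date + 17 years → 4 February 1998.
Clinical Review Extension: 1819 days claimed exceeds the 1098-day cap, so +1098 days → 6 February 2001.
Processing Delay Credit: +749 days → 25 February 2003.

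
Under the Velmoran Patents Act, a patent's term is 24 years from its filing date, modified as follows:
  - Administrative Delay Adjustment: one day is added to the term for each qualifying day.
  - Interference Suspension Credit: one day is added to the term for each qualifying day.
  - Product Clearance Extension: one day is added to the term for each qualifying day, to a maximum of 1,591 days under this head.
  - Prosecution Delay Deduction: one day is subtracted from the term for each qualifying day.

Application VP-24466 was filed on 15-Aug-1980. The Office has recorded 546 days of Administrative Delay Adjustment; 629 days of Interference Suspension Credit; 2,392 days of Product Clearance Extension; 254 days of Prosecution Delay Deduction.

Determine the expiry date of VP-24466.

2011-07-02

Base term: filing date + 24 years → 15 August 2004.
Administrative Delay Adjustment: +546 days → 12 February 2006.
Interference Suspension Credit: +629 days → 3 November 2007.
Product Clearance Extension: 2392 days claimed exceeds the 1591-day cap, so +1591 days → 12 March 2012.
Prosecution Delay Deduction: −254 days → 2 July 2011.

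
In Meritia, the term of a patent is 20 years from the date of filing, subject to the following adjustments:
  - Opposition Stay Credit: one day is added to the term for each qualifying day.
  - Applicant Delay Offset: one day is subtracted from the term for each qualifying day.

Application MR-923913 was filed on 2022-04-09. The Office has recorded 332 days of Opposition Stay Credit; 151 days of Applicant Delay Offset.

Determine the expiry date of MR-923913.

Base term: filing date + 20 years → 9 April 2042.
Opposition Stay Credit: +332 days → 7 March 2043.
Applicant Delay Offset: −151 days → 7 October 2042.

2042-10-07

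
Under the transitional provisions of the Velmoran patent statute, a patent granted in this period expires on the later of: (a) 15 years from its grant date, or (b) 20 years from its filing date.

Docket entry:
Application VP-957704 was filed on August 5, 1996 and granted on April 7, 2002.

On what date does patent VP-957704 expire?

(a) grant + 15 years → 7 April 2017.
(b) filing + 20 years → 5 August 2016.
Later of the two: 7 April 2017.

2017-04-07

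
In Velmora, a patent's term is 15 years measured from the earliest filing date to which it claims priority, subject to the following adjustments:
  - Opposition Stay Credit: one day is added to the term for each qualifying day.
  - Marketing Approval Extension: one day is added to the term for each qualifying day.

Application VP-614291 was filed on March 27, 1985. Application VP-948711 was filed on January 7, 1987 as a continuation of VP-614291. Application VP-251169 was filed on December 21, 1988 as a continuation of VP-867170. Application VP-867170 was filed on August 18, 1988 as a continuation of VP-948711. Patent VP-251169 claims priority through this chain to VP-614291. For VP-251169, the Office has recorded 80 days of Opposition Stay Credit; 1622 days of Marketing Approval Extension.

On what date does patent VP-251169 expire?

Earliest priority filing: 27 March 1985.
Base term: 27 March 1985 + 15 years → 27 March 2000.
Opposition Stay Credit: +80 days → 15 June 2000.
Marketing Approval Extension: +1622 days → 23 November 2004.

November 23, 2004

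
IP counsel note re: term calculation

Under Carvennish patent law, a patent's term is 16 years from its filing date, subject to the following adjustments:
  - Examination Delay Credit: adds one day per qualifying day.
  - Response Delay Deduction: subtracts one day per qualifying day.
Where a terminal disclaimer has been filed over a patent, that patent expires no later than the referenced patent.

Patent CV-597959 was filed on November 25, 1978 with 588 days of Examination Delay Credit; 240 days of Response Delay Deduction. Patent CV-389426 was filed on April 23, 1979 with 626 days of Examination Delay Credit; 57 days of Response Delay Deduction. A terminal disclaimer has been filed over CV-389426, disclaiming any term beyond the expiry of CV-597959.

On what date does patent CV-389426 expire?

1995-11-08

Natural term of CV-389426:
  Base: filing + 16 years → 23 April 1995.
  Examination Delay Credit: +626 days → 8 January 1997.
  Response Delay Deduction: −57 days → 12 November 1996.
Expiry of referenced patent CV-597959:
  Base: filing + 16 years → 25 November 1994.
  Examination Delay Credit: +588 days → 5 July 1996.
  Response Delay Deduction: −240 days → 8 November 1995.
Terminal disclaimer: CV-389426 expires on the earlier of 12 November 1996 and 8 November 1995.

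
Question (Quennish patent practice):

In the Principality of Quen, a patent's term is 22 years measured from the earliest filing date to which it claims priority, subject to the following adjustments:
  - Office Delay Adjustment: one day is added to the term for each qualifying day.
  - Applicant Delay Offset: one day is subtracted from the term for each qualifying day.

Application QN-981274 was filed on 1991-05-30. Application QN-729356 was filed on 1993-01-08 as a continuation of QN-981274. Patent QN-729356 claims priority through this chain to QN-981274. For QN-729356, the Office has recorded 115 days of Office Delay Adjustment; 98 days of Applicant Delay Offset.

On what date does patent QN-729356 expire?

2013-06-16

Earliest priority filing: 30 May 1991.
Base term: 30 May 1991 + 22 years → 30 May 2013.
Office Delay Adjustment: +115 days → 22 September 2013.
Applicant Delay Offset: −98 days → 16 June 2013.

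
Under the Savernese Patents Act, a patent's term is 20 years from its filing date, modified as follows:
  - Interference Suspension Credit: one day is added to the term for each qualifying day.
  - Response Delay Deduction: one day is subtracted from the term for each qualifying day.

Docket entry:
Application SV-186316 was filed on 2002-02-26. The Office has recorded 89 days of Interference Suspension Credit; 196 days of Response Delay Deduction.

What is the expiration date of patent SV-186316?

Base term: filing date + 20 years → 26 February 2022.
Interference Suspension Credit: +89 days → 26 May 2022.
Response Delay Deduction: −196 days → 11 November 2021.

2021-11-11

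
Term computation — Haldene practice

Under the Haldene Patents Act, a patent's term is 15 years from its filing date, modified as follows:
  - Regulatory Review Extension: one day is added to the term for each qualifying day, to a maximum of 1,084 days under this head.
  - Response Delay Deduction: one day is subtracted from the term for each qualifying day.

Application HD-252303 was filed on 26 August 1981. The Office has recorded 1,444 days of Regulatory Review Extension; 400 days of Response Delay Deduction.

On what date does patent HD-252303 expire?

Base term: filing date + 15 years → 26 August 1996.
Regulatory Review Extension: 1444 days claimed exceeds the 1084-day cap, so +1084 days → 15 August 1999.
Response Delay Deduction: −400 days → 11 July 1998.

1998-07-11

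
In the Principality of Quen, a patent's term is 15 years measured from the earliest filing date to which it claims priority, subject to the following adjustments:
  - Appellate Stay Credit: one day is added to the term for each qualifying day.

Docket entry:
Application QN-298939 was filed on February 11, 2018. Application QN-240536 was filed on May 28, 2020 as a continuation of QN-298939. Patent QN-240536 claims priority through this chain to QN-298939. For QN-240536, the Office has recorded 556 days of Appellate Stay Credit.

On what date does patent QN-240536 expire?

2034-08-21

Earliest priority filing: 11 February 2018.
Base term: 11 February 2018 + 15 years → 11 February 2033.
Appellate Stay Credit: +556 days → 21 August 2034.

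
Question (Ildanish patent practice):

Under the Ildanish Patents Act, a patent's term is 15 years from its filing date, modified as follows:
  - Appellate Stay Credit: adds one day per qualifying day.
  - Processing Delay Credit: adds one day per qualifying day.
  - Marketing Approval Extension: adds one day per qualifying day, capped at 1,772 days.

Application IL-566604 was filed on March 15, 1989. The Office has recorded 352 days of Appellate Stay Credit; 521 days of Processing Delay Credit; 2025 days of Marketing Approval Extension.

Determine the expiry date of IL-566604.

June 12, 2011

Base term: filing date + 15 years → 15 March 2004.
Appellate Stay Credit: +352 days → 2 March 2005.
Processing Delay Credit: +521 days → 5 August 2006.
Marketing Approval Extension: 2025 days claimed exceeds the 1772-day cap, so +1772 days → 12 June 2011.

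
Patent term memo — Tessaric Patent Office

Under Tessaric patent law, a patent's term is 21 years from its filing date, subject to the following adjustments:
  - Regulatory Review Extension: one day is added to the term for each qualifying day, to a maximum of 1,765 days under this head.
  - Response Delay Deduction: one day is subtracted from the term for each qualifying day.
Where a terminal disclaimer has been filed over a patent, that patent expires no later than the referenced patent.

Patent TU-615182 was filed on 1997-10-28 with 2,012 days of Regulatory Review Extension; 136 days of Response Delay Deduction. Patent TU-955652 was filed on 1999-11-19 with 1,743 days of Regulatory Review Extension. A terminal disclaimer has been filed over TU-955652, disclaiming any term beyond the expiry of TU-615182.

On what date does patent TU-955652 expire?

April 14, 2023

Natural term of TU-955652:
  Base: filing + 21 years → 19 November 2020.
  Regulatory Review Extension: 1743 days (within the 1765-day cap) → +1743 days → 28 August 2025.
Expiry of referenced patent TU-615182:
  Base: filing + 21 years → 28 October 2018.
  Regulatory Review Extension: 2012 days claimed exceeds the 1765-day cap, so +1765 days → 28 August 2023.
  Response Delay Deduction: −136 days → 14 April 2023.
Terminal disclaimer: TU-955652 expires on the earlier of 28 August 2025 and 14 April 2023.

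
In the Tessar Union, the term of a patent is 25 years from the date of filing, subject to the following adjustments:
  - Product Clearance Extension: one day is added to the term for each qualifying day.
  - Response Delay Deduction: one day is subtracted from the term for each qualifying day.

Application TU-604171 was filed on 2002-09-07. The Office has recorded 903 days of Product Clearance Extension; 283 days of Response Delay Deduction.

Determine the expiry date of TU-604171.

2029-05-19

Base term: filing date + 25 years → 7 September 2027.
Product Clearance Extension: +903 days → 26 February 2030.
Response Delay Deduction: −283 days → 19 May 2029.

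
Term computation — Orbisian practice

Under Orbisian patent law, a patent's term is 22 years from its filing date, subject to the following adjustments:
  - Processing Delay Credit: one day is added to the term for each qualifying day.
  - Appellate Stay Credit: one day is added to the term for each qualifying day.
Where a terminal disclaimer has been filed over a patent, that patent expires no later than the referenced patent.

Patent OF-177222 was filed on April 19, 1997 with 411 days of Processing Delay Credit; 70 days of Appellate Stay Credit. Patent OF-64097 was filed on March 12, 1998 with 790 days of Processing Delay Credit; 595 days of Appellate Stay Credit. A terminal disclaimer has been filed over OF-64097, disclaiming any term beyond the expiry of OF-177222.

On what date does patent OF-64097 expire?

Natural term of OF-64097:
  Base: filing + 22 years → 12 March 2020.
  Processing Delay Credit: +790 days → 11 May 2022.
  Appellate Stay Credit: +595 days → 27 December 2023.
Expiry of referenced patent OF-177222:
  Base: filing + 22 years → 19 April 2019.
  Processing Delay Credit: +411 days → 3 June 2020.
  Appellate Stay Credit: +70 days → 12 August 2020.
Terminal disclaimer: OF-64097 expires on the earlier of 27 December 2023 and 12 August 2020.

2020-08-12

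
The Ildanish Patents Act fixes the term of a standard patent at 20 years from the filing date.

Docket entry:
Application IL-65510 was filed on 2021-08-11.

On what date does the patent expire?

2041-08-11

Filing date + 20 years → 11 August 2041.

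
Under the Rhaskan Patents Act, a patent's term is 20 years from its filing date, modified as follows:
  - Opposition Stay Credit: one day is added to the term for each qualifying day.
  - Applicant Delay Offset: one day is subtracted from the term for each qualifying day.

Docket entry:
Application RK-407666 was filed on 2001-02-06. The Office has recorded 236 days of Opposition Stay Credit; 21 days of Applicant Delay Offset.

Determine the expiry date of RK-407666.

2021-09-09

Base term: filing date + 20 years → 6 February 2021.
Opposition Stay Credit: +236 days → 30 September 2021.
Applicant Delay Offset: −21 days → 9 September 2021.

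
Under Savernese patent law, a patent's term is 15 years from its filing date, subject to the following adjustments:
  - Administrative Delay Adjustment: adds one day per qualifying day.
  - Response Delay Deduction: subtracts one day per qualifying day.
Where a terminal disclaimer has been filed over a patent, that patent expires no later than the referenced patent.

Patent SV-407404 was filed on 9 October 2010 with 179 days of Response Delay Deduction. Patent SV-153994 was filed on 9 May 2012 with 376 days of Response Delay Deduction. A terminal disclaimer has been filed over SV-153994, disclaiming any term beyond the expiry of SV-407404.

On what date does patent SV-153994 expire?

Natural term of SV-153994:
  Base: filing + 15 years → 9 May 2027.
  Response Delay Deduction: −376 days → 28 April 2026.
Expiry of referenced patent SV-407404:
  Base: filing + 15 years → 9 October 2025.
  Response Delay Deduction: −179 days → 13 April 2025.
Terminal disclaimer: SV-153994 expires on the earlier of 28 April 2026 and 13 April 2025.

2025-04-13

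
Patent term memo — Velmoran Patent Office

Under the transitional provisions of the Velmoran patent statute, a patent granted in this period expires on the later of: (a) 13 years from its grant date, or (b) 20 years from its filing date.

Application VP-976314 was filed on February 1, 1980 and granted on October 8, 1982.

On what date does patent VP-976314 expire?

(a) grant + 13 years → 8 October 1995.
(b) filing + 20 years → 1 February 2000.
Later of the two: 1 February 2000.

February 1, 2000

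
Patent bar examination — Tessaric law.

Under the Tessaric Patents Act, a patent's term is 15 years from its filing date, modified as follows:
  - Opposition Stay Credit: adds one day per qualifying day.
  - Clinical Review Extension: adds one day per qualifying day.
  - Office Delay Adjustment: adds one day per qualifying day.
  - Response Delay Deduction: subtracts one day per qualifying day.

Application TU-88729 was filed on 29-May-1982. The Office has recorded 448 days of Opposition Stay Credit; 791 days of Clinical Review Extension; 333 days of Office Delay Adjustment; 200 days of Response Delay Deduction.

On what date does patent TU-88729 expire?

Base term: filing date + 15 years → 29 May 1997.
Opposition Stay Credit: +448 days → 20 August 1998.
Clinical Review Extension: +791 days → 19 October 2000.
Office Delay Adjustment: +333 days → 17 September 2001.
Response Delay Deduction: −200 days → 1 March 2001.

March 1, 2001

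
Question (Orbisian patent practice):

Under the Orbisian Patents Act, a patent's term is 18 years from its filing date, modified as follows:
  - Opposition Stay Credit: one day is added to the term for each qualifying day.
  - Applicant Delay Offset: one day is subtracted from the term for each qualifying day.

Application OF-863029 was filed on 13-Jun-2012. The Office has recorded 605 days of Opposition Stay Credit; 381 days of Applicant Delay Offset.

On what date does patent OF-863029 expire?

January 23, 2031

Base term: filing date + 18 years → 13 June 2030.
Opposition Stay Credit: +605 days → 8 February 2032.
Applicant Delay Offset: −381 days → 23 January 2031.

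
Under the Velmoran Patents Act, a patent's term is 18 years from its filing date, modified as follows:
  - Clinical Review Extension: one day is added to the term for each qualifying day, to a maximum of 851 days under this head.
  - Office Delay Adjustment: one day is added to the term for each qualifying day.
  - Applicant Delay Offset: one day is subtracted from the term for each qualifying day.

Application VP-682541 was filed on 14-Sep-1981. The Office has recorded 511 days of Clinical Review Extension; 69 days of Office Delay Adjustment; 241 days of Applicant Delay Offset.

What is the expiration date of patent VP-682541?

Base term: filing date + 18 years → 14 September 1999.
Clinical Review Extension: 511 days (within the 851-day cap) → +511 days → 6 February 2001.
Office Delay Adjustment: +69 days → 16 April 2001.
Applicant Delay Offset: −241 days → 18 August 2000.

August 18, 2000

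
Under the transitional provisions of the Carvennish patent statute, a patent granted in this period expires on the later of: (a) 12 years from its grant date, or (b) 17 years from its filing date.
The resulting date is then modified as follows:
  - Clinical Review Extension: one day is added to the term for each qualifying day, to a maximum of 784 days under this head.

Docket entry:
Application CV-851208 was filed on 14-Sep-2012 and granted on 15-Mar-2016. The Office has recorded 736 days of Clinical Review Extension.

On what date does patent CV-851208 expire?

(a) grant + 12 years → 15 March 2028.
(b) filing + 17 years → 14 September 2029.
Later of the two: 14 September 2029.
Clinical Review Extension: 736 days (within the 784-day cap) → +736 days → 20 September 2031.

September 20, 2031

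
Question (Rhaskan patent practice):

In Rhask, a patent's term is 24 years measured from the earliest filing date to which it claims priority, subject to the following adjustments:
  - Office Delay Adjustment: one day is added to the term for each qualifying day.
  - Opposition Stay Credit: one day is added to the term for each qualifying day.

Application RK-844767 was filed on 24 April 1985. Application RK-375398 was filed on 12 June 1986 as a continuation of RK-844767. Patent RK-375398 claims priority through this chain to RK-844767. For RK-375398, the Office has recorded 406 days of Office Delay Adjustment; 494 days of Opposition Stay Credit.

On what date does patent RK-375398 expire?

October 11, 2011

Earliest priority filing: 24 April 1985.
Base term: 24 April 1985 + 24 years → 24 April 2009.
Office Delay Adjustment: +406 days → 4 June 2010.
Opposition Stay Credit: +494 days → 11 October 2011.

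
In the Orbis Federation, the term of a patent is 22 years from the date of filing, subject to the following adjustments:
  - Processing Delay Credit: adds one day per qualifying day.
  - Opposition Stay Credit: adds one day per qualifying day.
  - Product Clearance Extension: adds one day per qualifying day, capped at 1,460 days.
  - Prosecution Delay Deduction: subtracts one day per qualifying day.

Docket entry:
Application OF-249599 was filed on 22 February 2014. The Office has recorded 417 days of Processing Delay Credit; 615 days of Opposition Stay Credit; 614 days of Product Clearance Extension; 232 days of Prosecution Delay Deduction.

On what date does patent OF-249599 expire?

January 6, 2040

Base term: filing date + 22 years → 22 February 2036.
Processing Delay Credit: +417 days → 14 April 2037.
Opposition Stay Credit: +615 days → 20 December 2038.
Product Clearance Extension: 614 days (within the 1460-day cap) → +614 days → 25 August 2040.
Prosecution Delay Deduction: −232 days → 6 January 2040.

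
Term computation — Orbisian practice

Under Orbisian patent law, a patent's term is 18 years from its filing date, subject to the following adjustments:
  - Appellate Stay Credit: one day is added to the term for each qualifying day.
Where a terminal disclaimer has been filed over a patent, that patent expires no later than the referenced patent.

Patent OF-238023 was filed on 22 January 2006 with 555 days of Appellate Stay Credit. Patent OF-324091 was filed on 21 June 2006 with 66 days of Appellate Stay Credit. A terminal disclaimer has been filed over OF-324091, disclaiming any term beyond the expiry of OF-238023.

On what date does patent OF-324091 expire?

Natural term of OF-324091:
  Base: filing + 18 years → 21 June 2024.
  Appellate Stay Credit: +66 days → 26 August 2024.
Expiry of referenced patent OF-238023:
  Base: filing + 18 years → 22 January 2024.
  Appellate Stay Credit: +555 days → 30 July 2025.
Terminal disclaimer: OF-324091 expires on the earlier of 26 August 2024 and 30 July 2025.

2024-08-26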